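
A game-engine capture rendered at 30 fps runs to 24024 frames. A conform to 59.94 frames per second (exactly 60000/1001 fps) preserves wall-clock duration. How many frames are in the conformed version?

Target frames = source frames × (target rate / source rate) = 24024 × (60000/1001)/(30) = 24024 × 2000/1001 = 48000.

48000 frames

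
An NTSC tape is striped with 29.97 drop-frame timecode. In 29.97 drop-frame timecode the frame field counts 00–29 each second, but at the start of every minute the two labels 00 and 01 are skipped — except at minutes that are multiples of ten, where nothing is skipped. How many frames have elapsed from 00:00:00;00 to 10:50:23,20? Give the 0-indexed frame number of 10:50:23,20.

Complete 10-minute blocks: 65, each 17982 frames → 1168830.
Remaining 0 whole minutes in the current block: 0 frames.
Within the current minute: 23 × 30 + 20 = 710. Total = 1168830 + 0 + 710 = 1169540.

1169540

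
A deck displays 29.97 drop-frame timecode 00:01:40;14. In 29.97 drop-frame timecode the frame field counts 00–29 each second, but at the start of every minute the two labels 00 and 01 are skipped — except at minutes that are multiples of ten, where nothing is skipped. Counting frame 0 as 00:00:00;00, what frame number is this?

Complete 10-minute blocks: 0, each 17982 frames → 0.
Remaining 1 whole minute in the current block: 1800 + 0 × 1798 = 1800 frames.
Within the current minute: 40 × 30 + 14 − 2 = 1212 (labels ;00/;01 skipped at this minute). Total = 0 + 1800 + 1212 = 3012.

3012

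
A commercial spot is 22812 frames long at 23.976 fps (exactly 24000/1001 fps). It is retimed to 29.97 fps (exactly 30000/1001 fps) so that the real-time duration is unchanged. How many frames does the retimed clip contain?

Target frames = source frames × (target rate / source rate) = 22812 × (30000/1001)/(24000/1001) = 22812 × 5/4 = 28515.

28515 frames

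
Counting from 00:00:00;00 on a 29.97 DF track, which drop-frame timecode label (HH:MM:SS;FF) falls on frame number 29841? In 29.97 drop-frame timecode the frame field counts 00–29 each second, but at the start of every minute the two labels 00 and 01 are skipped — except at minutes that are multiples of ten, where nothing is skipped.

Ten DF minutes hold 17982 frames, so frame 29841 lies in block 1 (frames 17982–35963) with 11859 frames into that block.
The block's first minute is 1800 frames and the rest 1798 each; 11859 frames reaches minute 6, so 1 × 18 + 6 × 2 = 30 labels have been skipped so far.
Adding those back, label number 29841 + 30 = 29871 at 30 labels/s is 995 s + 21 f = 0 h 16 min 35 s frame 21, i.e. 00:16:35;21.

00:16:35;21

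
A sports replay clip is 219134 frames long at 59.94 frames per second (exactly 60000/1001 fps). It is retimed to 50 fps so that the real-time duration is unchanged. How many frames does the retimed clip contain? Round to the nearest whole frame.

182794 frames

Frames at target rate = 219134 × (50) / (60000/1001) = 109676567/600 ≈ 182794.278.
Nearest whole frame: 182794.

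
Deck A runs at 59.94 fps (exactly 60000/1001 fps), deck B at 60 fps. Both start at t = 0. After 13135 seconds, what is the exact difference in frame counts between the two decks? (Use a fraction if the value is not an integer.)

A emits 60000/1001 × 13135 = 788100000/1001 frames; B emits 60 × 13135 = 788100.
Difference = 788100/1001 frames (≈ 787.3127); B is ahead of A.

788100/1001 frames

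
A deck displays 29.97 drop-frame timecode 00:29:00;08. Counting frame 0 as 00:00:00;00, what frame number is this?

Complete 10-minute blocks: 2, each 17982 frames → 35964.
Remaining 9 whole minutes in the current block: 1800 + 8 × 1798 = 16184 frames.
Within the current minute: 0 × 30 + 8 − 2 = 6 (labels ;00/;01 skipped at this minute). Total = 35964 + 16184 + 6 = 52154.

52154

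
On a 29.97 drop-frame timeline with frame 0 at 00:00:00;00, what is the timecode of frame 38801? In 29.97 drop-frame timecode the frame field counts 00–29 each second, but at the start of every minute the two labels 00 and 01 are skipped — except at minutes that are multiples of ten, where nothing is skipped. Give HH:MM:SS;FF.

Ten DF minutes hold 17982 frames, so frame 38801 lies in block 2 (frames 35964–53945) with 2837 frames into that block.
The block's first minute is 1800 frames and the rest 1798 each; 2837 frames reaches minute 1, so 2 × 18 + 1 × 2 = 38 labels have been skipped so far.
Adding those back, label number 38801 + 38 = 38839 at 30 labels/s is 1294 s + 19 f = 0 h 21 min 34 s frame 19, i.e. 00:21:34;19.

00:21:34;19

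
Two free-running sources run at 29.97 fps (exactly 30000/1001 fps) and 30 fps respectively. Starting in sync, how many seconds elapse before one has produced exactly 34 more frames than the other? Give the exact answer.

The gap grows by |30 − 30000/1001| = 30/1001 frames per second.
Time for a 34-frame gap: 34 ÷ (30/1001) = 17017/15 s.

17017/15 seconds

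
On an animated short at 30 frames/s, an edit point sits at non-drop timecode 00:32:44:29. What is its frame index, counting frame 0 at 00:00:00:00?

frame 58949

Total seconds to the label: (0 × 3600 + 32 × 60 + 44) = 1964.
Frame index = 1964 × 30 + 29 = 58949.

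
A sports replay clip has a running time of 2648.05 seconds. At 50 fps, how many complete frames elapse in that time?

132402 frames

Frames = 2648.05 × 50 = 264805/2 ≈ 132402.5000.
Complete frames: 132402.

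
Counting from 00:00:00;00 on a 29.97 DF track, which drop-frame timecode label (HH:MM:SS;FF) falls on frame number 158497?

01:28:08;17

Each 10-minute DF block holds 10 × 60 × 30 − 9 × 2 = 17982 frames. 158497 ÷ 17982 → 8 full blocks, remainder 14641.
Within the partial block the first minute is 1800 frames and each further minute 1798, so 8 further minute boundaries passed. Total skipped labels = 18 × 8 + 2 × 8 = 160.
Non-drop label index = 158497 + 160 = 158657; at 30 labels/s that is 01:28:08:17, i.e. DF 01:28:08;17.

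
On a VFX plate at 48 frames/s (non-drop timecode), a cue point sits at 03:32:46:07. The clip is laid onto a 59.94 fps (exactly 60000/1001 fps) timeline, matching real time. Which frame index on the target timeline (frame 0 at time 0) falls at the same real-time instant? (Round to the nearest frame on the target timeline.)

Source frame index: (3×3600 + 32×60 + 46) × 48 + 7 = 612775.
Real time: 612775 / (48) = 612775/48 s.
Target frame: (612775/48) × (60000/1001) = 765968750/1001 ≈ 765203.546 → 765204.

frame 765204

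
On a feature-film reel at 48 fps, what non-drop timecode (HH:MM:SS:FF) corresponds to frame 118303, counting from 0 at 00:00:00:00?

118303 ÷ 48 = 2464 full seconds, remainder 31 frames.
2464 s = 0 h 41 min 4 s.
Timecode: 00:41:04:31.

00:41:04:31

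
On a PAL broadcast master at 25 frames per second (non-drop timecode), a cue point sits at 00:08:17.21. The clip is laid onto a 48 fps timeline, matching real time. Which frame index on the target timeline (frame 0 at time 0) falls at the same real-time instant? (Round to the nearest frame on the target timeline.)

frame 23896

Source frame index: (0×3600 + 8×60 + 17) × 25 + 21 = 12446.
Real time: 12446 / (25) = 12446/25 s.
Target frame: (12446/25) × (48) = 597408/25 ≈ 23896.320 → 23896.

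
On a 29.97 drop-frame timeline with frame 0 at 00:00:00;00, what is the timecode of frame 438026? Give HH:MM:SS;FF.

04:03:35;14

Ten DF minutes hold 17982 frames, so frame 438026 lies in block 24 (frames 431568–449549) with 6458 frames into that block.
The block's first minute is 1800 frames and the rest 1798 each; 6458 frames reaches minute 3, so 24 × 18 + 3 × 2 = 438 labels have been skipped so far.
Adding those back, label number 438026 + 438 = 438464 at 30 labels/s is 14615 s + 14 f = 4 h 3 min 35 s frame 14, i.e. 04:03:35;14.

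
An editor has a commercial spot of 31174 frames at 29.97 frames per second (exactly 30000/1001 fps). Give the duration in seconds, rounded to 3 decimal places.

Running time = 31174 × 1001/30000 = 15602587/15000 s ≈ 1040.172 s.

1040.172 seconds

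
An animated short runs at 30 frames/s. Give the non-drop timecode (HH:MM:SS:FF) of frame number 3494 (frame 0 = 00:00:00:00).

00:01:56:14

3494 ÷ 30 = 116 full seconds, remainder 14 frames.
116 s = 0 h 1 min 56 s.
Timecode: 00:01:56:14.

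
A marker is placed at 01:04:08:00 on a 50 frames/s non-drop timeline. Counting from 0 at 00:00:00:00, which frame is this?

192400

Total seconds to the label: (1 × 3600 + 4 × 60 + 8) = 3848.
Frame index = 3848 × 50 + 0 = 192400.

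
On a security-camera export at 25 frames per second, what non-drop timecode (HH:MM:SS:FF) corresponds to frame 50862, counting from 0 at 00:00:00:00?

50862 ÷ 25 = 2034 full seconds, remainder 12 frames.
2034 s = 0 h 33 min 54 s.
Timecode: 00:33:54:12.

00:33:54:12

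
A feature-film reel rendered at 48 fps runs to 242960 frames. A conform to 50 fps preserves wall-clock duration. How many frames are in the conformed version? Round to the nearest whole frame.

Frames at target rate = 242960 × (50) / (48) = 759250/3 ≈ 253083.333.
Nearest whole frame: 253083.

253083 frames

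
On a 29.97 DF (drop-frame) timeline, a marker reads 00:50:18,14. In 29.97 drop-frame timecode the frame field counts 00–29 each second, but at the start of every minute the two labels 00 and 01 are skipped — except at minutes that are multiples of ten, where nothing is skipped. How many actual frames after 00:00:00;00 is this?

As if non-drop at 30 labels/s: (0 × 3600 + 50 × 60 + 18) × 30 + 14 = 90554.
Minute boundaries passed: 50; those not divisible by 10: 50 − 5 = 45; dropped labels = 2 × 45 = 90.
Actual frame index = 90554 − 90 = 90464.

90464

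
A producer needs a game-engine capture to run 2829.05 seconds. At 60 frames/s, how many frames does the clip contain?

169743 frames

Frames = 2829.05 × 60 = 169743.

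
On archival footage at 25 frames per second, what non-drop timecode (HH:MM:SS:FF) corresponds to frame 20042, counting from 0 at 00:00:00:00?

00:13:21:17

20042 ÷ 25 = 801 full seconds, remainder 17 frames.
801 s = 0 h 13 min 21 s.
Timecode: 00:13:21:17.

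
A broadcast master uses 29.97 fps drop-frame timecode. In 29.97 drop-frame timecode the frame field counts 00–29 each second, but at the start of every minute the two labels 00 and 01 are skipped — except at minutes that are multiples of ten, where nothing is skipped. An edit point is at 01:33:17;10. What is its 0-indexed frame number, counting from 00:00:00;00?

Complete 10-minute blocks: 9, each 17982 frames → 161838.
Remaining 3 whole minutes in the current block: 1800 + 2 × 1798 = 5396 frames.
Within the current minute: 17 × 30 + 10 − 2 = 518 (labels ;00/;01 skipped at this minute). Total = 161838 + 5396 + 518 = 167752.

167752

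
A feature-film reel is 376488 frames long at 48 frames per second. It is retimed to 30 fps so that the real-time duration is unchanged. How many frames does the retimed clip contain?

Target frames = source frames × (target rate / source rate) = 376488 × (30)/(48) = 376488 × 5/8 = 235305.

235305 frames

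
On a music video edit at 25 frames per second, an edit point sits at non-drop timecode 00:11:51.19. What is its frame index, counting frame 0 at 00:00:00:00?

Total seconds to the label: (0 × 3600 + 11 × 60 + 51) = 711.
Frame index = 711 × 25 + 19 = 17794.

17794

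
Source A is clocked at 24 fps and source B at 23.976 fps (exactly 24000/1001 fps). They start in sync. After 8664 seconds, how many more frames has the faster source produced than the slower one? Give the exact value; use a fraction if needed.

A emits 24 × 8664 = 207936 frames; B emits 24000/1001 × 8664 = 207936000/1001.
Difference = 207936/1001 frames (≈ 207.7283); B is behind A.

207936/1001 frames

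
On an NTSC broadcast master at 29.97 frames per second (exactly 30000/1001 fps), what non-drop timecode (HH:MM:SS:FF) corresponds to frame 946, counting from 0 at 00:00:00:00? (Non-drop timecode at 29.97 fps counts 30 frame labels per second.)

946 ÷ 30 = 31 full seconds, remainder 16 frames.
31 s = 0 h 0 min 31 s.
Timecode: 00:00:31:16.

00:00:31:16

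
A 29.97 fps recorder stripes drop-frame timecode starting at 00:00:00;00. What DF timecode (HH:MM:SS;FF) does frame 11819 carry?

Ten DF minutes hold 17982 frames, so frame 11819 lies in block 0 (frames 0–17981) with 11819 frames into that block.
The block's first minute is 1800 frames and the rest 1798 each; 11819 frames reaches minute 6, so 0 × 18 + 6 × 2 = 12 labels have been skipped so far.
Adding those back, label number 11819 + 12 = 11831 at 30 labels/s is 394 s + 11 f = 0 h 6 min 34 s frame 11, i.e. 00:06:34;11.

00:06:34;11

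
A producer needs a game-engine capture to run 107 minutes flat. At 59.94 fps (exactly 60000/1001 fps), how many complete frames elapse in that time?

107 min = 6420 s.
Frames = 6420 × 60000/1001 = 385200000/1001 ≈ 384815.1848.
Complete frames: 384815.

384815 frames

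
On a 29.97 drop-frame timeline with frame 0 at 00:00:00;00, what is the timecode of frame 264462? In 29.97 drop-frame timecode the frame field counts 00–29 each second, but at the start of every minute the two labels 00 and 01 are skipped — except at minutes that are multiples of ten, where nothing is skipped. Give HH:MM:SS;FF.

02:27:04;08

Ten DF minutes hold 17982 frames, so frame 264462 lies in block 14 (frames 251748–269729) with 12714 frames into that block.
The block's first minute is 1800 frames and the rest 1798 each; 12714 frames reaches minute 7, so 14 × 18 + 7 × 2 = 266 labels have been skipped so far.
Adding those back, label number 264462 + 266 = 264728 at 30 labels/s is 8824 s + 8 f = 2 h 27 min 4 s frame 8, i.e. 02:27:04;08.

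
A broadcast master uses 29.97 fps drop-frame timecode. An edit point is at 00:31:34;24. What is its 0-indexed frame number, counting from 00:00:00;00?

Complete 10-minute blocks: 3, each 17982 frames → 53946.
Remaining 1 whole minute in the current block: 1800 + 0 × 1798 = 1800 frames.
Within the current minute: 34 × 30 + 24 − 2 = 1042 (labels ;00/;01 skipped at this minute). Total = 53946 + 1800 + 1042 = 56788.

56788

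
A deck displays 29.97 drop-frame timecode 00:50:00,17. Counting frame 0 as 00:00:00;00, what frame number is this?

Complete 10-minute blocks: 5, each 17982 frames → 89910.
Remaining 0 whole minutes in the current block: 0 frames.
Within the current minute: 0 × 30 + 17 = 17. Total = 89910 + 0 + 17 = 89927.

89927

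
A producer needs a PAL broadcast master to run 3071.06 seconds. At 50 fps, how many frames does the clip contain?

153553 frames

Frames = 3071.06 × 50 = 153553.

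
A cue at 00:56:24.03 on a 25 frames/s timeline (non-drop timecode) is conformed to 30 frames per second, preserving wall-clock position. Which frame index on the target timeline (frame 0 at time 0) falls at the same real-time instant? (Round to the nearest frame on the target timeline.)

Source frame index: (0×3600 + 56×60 + 24) × 25 + 3 = 84603.
Real time: 84603 / (25) = 84603/25 s.
Target frame: (84603/25) × (30) = 507618/5 ≈ 101523.600 → 101524.

frame 101524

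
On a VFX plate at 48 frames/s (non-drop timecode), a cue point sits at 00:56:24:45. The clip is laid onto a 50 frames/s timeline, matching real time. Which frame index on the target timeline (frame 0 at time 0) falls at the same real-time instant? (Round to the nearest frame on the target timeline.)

Source frame index: (0×3600 + 56×60 + 24) × 48 + 45 = 162477.
Real time: 162477 / (48) = 54159/16 s.
Target frame: (54159/16) × (50) = 1353975/8 ≈ 169246.875 → 169247.

frame 169247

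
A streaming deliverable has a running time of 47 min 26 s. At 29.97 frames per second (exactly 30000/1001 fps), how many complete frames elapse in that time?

85294 frames

47 min 26 s = 2846 s.
Frames = 2846 × 30000/1001 = 85380000/1001 ≈ 85294.7053.
Complete frames: 85294.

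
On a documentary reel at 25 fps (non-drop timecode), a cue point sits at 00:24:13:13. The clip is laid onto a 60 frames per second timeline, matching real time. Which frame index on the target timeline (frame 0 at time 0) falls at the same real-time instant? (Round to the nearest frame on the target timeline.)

frame 87211

Source frame index: (0×3600 + 24×60 + 13) × 25 + 13 = 36338.
Real time: 36338 / (25) = 36338/25 s.
Target frame: (36338/25) × (60) = 436056/5 ≈ 87211.200 → 87211.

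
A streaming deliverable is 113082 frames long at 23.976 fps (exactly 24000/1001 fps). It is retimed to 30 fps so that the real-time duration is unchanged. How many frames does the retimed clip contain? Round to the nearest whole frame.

141494 frames

Frames at target rate = 113082 × (30) / (24000/1001) = 56597541/400 ≈ 141493.853.
Nearest whole frame: 141494.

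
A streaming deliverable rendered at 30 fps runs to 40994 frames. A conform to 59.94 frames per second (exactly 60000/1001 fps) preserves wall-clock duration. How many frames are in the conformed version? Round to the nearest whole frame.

Frames at target rate = 40994 × (60000/1001) / (30) = 81988000/1001 ≈ 81906.094.
Nearest whole frame: 81906.

81906 frames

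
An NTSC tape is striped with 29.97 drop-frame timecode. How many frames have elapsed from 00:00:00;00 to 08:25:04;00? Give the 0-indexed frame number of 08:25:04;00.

908210

As if non-drop at 30 labels/s: (8 × 3600 + 25 × 60 + 4) × 30 + 0 = 909120.
Minute boundaries passed: 505; those not divisible by 10: 505 − 50 = 455; dropped labels = 2 × 455 = 910.
Actual frame index = 909120 − 910 = 908210.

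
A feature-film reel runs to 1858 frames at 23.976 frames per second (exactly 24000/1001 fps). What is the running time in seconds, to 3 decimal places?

Running time = 1858 × 1001/24000 = 929929/12000 s ≈ 77.494 s.

77.494 seconds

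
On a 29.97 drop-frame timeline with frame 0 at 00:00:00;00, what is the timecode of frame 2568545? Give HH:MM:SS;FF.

Ten DF minutes hold 17982 frames, so frame 2568545 lies in block 142 (frames 2553444–2571425) with 15101 frames into that block.
The block's first minute is 1800 frames and the rest 1798 each; 15101 frames reaches minute 8, so 142 × 18 + 8 × 2 = 2572 labels have been skipped so far.
Adding those back, label number 2568545 + 2572 = 2571117 at 30 labels/s is 85703 s + 27 f = 23 h 48 min 23 s frame 27, i.e. 23:48:23;27.

23:48:23;27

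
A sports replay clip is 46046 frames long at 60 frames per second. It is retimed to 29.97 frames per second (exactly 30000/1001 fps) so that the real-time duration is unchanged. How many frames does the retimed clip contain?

23000 frames

Target frames = source frames × (target rate / source rate) = 46046 × (30000/1001)/(60) = 46046 × 500/1001 = 23000.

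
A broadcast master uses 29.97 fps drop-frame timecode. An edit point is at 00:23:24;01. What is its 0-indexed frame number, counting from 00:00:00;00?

Complete 10-minute blocks: 2, each 17982 frames → 35964.
Remaining 3 whole minutes in the current block: 1800 + 2 × 1798 = 5396 frames.
Within the current minute: 24 × 30 + 1 − 2 = 719 (labels ;00/;01 skipped at this minute). Total = 35964 + 5396 + 719 = 42079.

42079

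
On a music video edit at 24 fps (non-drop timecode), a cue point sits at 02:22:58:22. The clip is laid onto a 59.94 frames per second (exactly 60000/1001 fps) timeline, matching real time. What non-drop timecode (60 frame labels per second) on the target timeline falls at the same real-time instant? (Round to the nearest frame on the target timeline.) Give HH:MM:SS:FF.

02:22:50:21

Source frame index: (2×3600 + 22×60 + 58) × 24 + 22 = 205894.
Real time: 205894 / (24) = 102947/12 s.
Target frame: (102947/12) × (60000/1001) = 39595000/77 ≈ 514220.779 → 514221.
At 60 labels/s: frame 514221 → 02:22:50:21.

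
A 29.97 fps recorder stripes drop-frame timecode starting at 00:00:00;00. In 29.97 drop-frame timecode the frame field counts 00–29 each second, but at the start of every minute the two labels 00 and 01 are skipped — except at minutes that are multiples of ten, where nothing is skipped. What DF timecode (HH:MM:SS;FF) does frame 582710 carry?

Each 10-minute DF block holds 10 × 60 × 30 − 9 × 2 = 17982 frames. 582710 ÷ 17982 → 32 full blocks, remainder 7286.
Within the partial block the first minute is 1800 frames and each further minute 1798, so 4 further minute boundaries passed. Total skipped labels = 18 × 32 + 2 × 4 = 584.
Non-drop label index = 582710 + 584 = 583294; at 30 labels/s that is 05:24:03:04, i.e. DF 05:24:03;04.

05:24:03;04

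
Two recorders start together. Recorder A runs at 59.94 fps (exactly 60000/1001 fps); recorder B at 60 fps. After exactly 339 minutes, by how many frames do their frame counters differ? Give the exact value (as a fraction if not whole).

339 min = 20340 s.
A emits 60000/1001 × 20340 = 1220400000/1001 frames; B emits 60 × 20340 = 1220400.
Difference = 1220400/1001 frames (≈ 1219.1808); B is ahead of A.

1220400/1001 frames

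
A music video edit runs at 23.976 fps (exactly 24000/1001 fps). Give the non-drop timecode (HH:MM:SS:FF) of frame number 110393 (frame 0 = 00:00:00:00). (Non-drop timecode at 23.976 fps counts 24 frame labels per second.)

110393 ÷ 24 = 4599 full seconds, remainder 17 frames.
4599 s = 1 h 16 min 39 s.
Timecode: 01:16:39:17.

01:16:39:17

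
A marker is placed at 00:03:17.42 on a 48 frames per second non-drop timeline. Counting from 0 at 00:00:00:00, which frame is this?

Total seconds to the label: (0 × 3600 + 3 × 60 + 17) = 197.
Frame index = 197 × 48 + 42 = 9498.

frame 9498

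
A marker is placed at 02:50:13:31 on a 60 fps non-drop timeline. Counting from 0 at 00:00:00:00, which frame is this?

612811

Total seconds to the label: (2 × 3600 + 50 × 60 + 13) = 10213.
Frame index = 10213 × 60 + 31 = 612811.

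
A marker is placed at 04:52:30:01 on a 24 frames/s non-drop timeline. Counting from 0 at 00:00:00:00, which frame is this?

frame 421201

Total seconds to the label: (4 × 3600 + 52 × 60 + 30) = 17550.
Frame index = 17550 × 24 + 1 = 421201.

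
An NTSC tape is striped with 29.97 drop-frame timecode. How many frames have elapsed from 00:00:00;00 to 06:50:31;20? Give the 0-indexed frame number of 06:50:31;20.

738212

Complete 10-minute blocks: 41, each 17982 frames → 737262.
Remaining 0 whole minutes in the current block: 0 frames.
Within the current minute: 31 × 30 + 20 = 950. Total = 737262 + 0 + 950 = 738212.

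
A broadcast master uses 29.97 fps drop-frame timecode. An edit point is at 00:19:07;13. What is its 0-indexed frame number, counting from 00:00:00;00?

34387

As if non-drop at 30 labels/s: (0 × 3600 + 19 × 60 + 7) × 30 + 13 = 34423.
Minute boundaries passed: 19; those not divisible by 10: 19 − 1 = 18; dropped labels = 2 × 18 = 36.
Actual frame index = 34423 − 36 = 34387.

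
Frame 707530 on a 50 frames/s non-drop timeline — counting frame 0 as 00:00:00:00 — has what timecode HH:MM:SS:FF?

03:55:50:30

707530 ÷ 50 = 14150 full seconds, remainder 30 frames.
14150 s = 3 h 55 min 50 s.
Timecode: 03:55:50:30.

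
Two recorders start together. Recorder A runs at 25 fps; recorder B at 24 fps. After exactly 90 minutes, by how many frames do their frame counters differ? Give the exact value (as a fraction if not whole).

5400 frames

90 min = 5400 s.
A emits 25 × 5400 = 135000 frames; B emits 24 × 5400 = 129600.
Difference = 5400 frames; B is behind A.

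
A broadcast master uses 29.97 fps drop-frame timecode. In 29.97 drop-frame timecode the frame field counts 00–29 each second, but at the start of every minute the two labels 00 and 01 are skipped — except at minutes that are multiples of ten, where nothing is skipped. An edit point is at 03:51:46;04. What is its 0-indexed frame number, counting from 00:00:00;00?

416768

As if non-drop at 30 labels/s: (3 × 3600 + 51 × 60 + 46) × 30 + 4 = 417184.
Minute boundaries passed: 231; those not divisible by 10: 231 − 23 = 208; dropped labels = 2 × 208 = 416.
Actual frame index = 417184 − 416 = 416768.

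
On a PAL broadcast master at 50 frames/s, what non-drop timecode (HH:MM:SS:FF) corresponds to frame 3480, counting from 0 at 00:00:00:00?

00:01:09:30

3480 ÷ 50 = 69 full seconds, remainder 30 frames.
69 s = 0 h 1 min 9 s.
Timecode: 00:01:09:30.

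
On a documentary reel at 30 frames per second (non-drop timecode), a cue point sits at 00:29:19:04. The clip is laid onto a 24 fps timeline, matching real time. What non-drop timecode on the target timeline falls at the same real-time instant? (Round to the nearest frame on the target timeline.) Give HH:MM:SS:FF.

00:29:19:03

Source frame index: (0×3600 + 29×60 + 19) × 30 + 4 = 52774.
Real time: 52774 / (30) = 26387/15 s.
Target frame: (26387/15) × (24) = 211096/5 ≈ 42219.200 → 42219.
At 24 labels/s: frame 42219 → 00:29:19:03.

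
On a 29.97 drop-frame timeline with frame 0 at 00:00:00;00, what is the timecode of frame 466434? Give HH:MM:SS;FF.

Each 10-minute DF block holds 10 × 60 × 30 − 9 × 2 = 17982 frames. 466434 ÷ 17982 → 25 full blocks, remainder 16884.
Within the partial block the first minute is 1800 frames and each further minute 1798, so 9 further minute boundaries passed. Total skipped labels = 18 × 25 + 2 × 9 = 468.
Non-drop label index = 466434 + 468 = 466902; at 30 labels/s that is 04:19:23:12, i.e. DF 04:19:23;12.

04:19:23;12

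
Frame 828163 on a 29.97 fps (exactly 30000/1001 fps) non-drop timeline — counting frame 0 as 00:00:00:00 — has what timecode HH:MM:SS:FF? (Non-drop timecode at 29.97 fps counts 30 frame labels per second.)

07:40:05:13

828163 ÷ 30 = 27605 full seconds, remainder 13 frames.
27605 s = 7 h 40 min 5 s.
Timecode: 07:40:05:13.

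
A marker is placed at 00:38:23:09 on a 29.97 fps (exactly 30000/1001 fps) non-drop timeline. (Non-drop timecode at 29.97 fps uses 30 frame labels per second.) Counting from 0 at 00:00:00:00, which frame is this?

Total seconds to the label: (0 × 3600 + 38 × 60 + 23) = 2303.
Frame index = 2303 × 30 + 9 = 69099.

frame 69099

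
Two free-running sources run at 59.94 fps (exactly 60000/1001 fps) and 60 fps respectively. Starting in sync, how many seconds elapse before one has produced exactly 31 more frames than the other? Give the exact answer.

31031/60 seconds

The gap grows by |60 − 60000/1001| = 60/1001 frames per second.
Time for a 31-frame gap: 31 ÷ (60/1001) = 31031/60 s.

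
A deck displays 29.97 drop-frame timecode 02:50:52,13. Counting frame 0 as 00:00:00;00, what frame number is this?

As if non-drop at 30 labels/s: (2 × 3600 + 50 × 60 + 52) × 30 + 13 = 307573.
Minute boundaries passed: 170; those not divisible by 10: 170 − 17 = 153; dropped labels = 2 × 153 = 306.
Actual frame index = 307573 − 306 = 307267.

307267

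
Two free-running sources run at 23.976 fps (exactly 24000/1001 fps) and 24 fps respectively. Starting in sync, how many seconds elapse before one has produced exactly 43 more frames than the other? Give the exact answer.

43043/24 seconds

The gap grows by |24 − 24000/1001| = 24/1001 frames per second.
Time for a 43-frame gap: 43 ÷ (24/1001) = 43043/24 s.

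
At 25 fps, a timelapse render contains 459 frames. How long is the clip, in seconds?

18.36 seconds

Running time = 459 / (25) = 18.36 s.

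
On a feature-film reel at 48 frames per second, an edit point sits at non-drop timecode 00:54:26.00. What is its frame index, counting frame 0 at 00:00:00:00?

156768

Total seconds to the label: (0 × 3600 + 54 × 60 + 26) = 3266.
Frame index = 3266 × 48 + 0 = 156768.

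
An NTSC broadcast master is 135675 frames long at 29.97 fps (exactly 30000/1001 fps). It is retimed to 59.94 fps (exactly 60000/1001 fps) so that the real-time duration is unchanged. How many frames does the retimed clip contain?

Target frames = source frames × (target rate / source rate) = 135675 × (60000/1001)/(30000/1001) = 135675 × 2 = 271350.

271350 frames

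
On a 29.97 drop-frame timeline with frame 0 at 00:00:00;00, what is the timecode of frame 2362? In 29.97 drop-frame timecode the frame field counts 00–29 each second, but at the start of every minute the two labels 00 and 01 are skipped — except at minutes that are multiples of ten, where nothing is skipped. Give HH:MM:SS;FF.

00:01:18;24

Each 10-minute DF block holds 10 × 60 × 30 − 9 × 2 = 17982 frames. 2362 ÷ 17982 → 0 full blocks, remainder 2362.
Within the partial block the first minute is 1800 frames and each further minute 1798, so 1 further minute boundary passed. Total skipped labels = 18 × 0 + 2 × 1 = 2.
Non-drop label index = 2362 + 2 = 2364; at 30 labels/s that is 00:01:18:24, i.e. DF 00:01:18;24.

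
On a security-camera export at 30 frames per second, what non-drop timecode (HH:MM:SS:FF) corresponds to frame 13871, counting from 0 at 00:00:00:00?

13871 ÷ 30 = 462 full seconds, remainder 11 frames.
462 s = 0 h 7 min 42 s.
Timecode: 00:07:42:11.

00:07:42:11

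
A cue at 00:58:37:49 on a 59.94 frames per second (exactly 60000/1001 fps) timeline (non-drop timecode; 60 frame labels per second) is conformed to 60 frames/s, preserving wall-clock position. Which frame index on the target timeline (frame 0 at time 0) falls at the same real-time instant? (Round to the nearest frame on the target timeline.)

frame 211280

Source frame index: (0×3600 + 58×60 + 37) × 60 + 49 = 211069.
Real time: 211069 / (60000/1001) = 211280069/60000 s.
Target frame: (211280069/60000) × (60) = 211280069/1000 ≈ 211280.069 → 211280.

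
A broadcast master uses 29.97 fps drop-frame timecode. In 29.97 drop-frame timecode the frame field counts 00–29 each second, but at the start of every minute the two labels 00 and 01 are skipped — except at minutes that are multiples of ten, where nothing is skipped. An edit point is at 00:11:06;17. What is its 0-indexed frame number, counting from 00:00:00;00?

19977

Complete 10-minute blocks: 1, each 17982 frames → 17982.
Remaining 1 whole minute in the current block: 1800 + 0 × 1798 = 1800 frames.
Within the current minute: 6 × 30 + 17 − 2 = 195 (labels ;00/;01 skipped at this minute). Total = 17982 + 1800 + 195 = 19977.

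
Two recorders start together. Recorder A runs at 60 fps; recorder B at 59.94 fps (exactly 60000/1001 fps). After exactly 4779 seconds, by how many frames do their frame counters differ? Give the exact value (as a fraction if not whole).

286740/1001 frames

A emits 60 × 4779 = 286740 frames; B emits 60000/1001 × 4779 = 286740000/1001.
Difference = 286740/1001 frames (≈ 286.4535); B is behind A.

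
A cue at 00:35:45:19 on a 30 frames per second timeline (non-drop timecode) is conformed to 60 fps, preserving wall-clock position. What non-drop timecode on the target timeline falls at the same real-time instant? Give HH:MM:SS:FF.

00:35:45:38

Source frame index: (0×3600 + 35×60 + 45) × 30 + 19 = 64369.
Real time: 64369 / (30) = 64369/30 s.
Target frame: (64369/30) × (60) = 128738.
At 60 labels/s: frame 128738 → 00:35:45:38.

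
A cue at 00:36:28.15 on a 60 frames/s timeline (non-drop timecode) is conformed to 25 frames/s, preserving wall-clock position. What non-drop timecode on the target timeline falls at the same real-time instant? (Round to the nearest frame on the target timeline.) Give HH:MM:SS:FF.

Source frame index: (0×3600 + 36×60 + 28) × 60 + 15 = 131295.
Real time: 131295 / (60) = 8753/4 s.
Target frame: (8753/4) × (25) = 218825/4 ≈ 54706.250 → 54706.
At 25 labels/s: frame 54706 → 00:36:28:06.

00:36:28:06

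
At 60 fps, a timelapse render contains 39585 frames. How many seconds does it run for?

659.75 seconds

Running time = 39585 / (60) = 659.75 s.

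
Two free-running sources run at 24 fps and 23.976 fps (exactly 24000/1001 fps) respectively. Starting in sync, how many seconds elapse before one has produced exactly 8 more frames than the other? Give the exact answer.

1001/3 seconds

The gap grows by |24000/1001 − 24| = 24/1001 frames per second.
Time for a 8-frame gap: 8 ÷ (24/1001) = 1001/3 s.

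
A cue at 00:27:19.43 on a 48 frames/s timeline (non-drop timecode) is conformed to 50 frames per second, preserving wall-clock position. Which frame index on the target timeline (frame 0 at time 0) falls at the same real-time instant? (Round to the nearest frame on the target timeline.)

Source frame index: (0×3600 + 27×60 + 19) × 48 + 43 = 78715.
Real time: 78715 / (48) = 78715/48 s.
Target frame: (78715/48) × (50) = 1967875/24 ≈ 81994.792 → 81995.

frame 81995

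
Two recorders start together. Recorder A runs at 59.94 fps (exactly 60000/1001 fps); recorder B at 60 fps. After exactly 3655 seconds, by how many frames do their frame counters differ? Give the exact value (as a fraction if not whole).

A emits 60000/1001 × 3655 = 219300000/1001 frames; B emits 60 × 3655 = 219300.
Difference = 219300/1001 frames (≈ 219.0809); B is ahead of A.

219300/1001 frames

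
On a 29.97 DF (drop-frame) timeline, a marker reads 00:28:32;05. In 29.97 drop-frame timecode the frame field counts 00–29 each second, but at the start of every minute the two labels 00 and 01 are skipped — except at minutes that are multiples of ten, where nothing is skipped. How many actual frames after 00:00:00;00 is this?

51313

As if non-drop at 30 labels/s: (0 × 3600 + 28 × 60 + 32) × 30 + 5 = 51365.
Minute boundaries passed: 28; those not divisible by 10: 28 − 2 = 26; dropped labels = 2 × 26 = 52.
Actual frame index = 51365 − 52 = 51313.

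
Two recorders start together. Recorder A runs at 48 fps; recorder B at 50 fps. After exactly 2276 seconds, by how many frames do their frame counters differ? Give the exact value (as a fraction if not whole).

4552 frames

A emits 48 × 2276 = 109248 frames; B emits 50 × 2276 = 113800.
Difference = 4552 frames; B is ahead of A.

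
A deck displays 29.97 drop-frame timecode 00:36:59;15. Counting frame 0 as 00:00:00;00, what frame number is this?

66519

Complete 10-minute blocks: 3, each 17982 frames → 53946.
Remaining 6 whole minutes in the current block: 1800 + 5 × 1798 = 10790 frames.
Within the current minute: 59 × 30 + 15 − 2 = 1783 (labels ;00/;01 skipped at this minute). Total = 53946 + 10790 + 1783 = 66519.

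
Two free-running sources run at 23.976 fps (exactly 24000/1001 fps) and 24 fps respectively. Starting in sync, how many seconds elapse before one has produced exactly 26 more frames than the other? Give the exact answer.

13013/12 seconds

The gap grows by |24 − 24000/1001| = 24/1001 frames per second.
Time for a 26-frame gap: 26 ÷ (24/1001) = 13013/12 s.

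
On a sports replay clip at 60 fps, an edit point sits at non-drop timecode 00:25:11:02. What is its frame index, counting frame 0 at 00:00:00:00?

Total seconds to the label: (0 × 3600 + 25 × 60 + 11) = 1511.
Frame index = 1511 × 60 + 2 = 90662.

frame 90662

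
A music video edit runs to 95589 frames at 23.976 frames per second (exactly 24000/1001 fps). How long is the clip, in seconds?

Running time = 95589 / (24000/1001) = 3986.857875 s.

3986.857875 seconds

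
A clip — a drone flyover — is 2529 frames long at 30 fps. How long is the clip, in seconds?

84.3 seconds

Running time = 2529 / (30) = 84.3 s.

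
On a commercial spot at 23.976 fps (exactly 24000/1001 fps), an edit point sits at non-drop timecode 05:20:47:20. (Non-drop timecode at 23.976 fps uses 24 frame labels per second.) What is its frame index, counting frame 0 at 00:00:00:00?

Total seconds to the label: (5 × 3600 + 20 × 60 + 47) = 19247.
Frame index = 19247 × 24 + 20 = 461948.

frame 461948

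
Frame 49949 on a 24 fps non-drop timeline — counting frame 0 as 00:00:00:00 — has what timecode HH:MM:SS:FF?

49949 ÷ 24 = 2081 full seconds, remainder 5 frames.
2081 s = 0 h 34 min 41 s.
Timecode: 00:34:41:05.

00:34:41:05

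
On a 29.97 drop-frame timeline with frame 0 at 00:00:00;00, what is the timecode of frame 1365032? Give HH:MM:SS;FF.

Each 10-minute DF block holds 10 × 60 × 30 − 9 × 2 = 17982 frames. 1365032 ÷ 17982 → 75 full blocks, remainder 16382.
Within the partial block the first minute is 1800 frames and each further minute 1798, so 9 further minute boundaries passed. Total skipped labels = 18 × 75 + 2 × 9 = 1368.
Non-drop label index = 1365032 + 1368 = 1366400; at 30 labels/s that is 12:39:06:20, i.e. DF 12:39:06;20.

12:39:06;20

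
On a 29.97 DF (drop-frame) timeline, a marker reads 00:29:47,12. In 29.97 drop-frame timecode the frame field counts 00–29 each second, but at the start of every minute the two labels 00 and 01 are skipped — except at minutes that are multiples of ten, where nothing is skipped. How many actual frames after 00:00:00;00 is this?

53568

As if non-drop at 30 labels/s: (0 × 3600 + 29 × 60 + 47) × 30 + 12 = 53622.
Minute boundaries passed: 29; those not divisible by 10: 29 − 2 = 27; dropped labels = 2 × 27 = 54.
Actual frame index = 53622 − 54 = 53568.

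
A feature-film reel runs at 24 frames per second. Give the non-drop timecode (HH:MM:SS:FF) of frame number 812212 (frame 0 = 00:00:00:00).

812212 ÷ 24 = 33842 full seconds, remainder 4 frames.
33842 s = 9 h 24 min 2 s.
Timecode: 09:24:02:04.

09:24:02:04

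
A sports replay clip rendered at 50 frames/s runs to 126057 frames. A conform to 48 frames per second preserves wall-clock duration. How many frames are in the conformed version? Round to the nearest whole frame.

Frames at target rate = 126057 × (48) / (50) = 3025368/25 ≈ 121014.720.
Nearest whole frame: 121015.

121015 frames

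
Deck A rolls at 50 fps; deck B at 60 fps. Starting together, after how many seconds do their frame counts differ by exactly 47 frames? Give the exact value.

4.7 seconds

The gap grows by |60 − 50| = 10 frames per second.
Time for a 47-frame gap: 47 ÷ (10) = 4.7 s.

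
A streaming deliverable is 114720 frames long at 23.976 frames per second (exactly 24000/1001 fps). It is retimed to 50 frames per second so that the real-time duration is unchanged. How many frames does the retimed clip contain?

Target frames = source frames × (target rate / source rate) = 114720 × (50)/(24000/1001) = 114720 × 1001/480 = 239239.

239239 frames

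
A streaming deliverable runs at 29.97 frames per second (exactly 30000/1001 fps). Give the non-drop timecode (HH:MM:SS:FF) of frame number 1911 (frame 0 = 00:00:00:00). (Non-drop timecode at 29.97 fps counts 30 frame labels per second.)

1911 ÷ 30 = 63 full seconds, remainder 21 frames.
63 s = 0 h 1 min 3 s.
Timecode: 00:01:03:21.

00:01:03:21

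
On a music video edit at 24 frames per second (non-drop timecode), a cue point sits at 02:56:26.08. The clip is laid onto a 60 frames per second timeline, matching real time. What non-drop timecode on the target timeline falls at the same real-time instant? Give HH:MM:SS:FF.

Source frame index: (2×3600 + 56×60 + 26) × 24 + 8 = 254072.
Real time: 254072 / (24) = 31759/3 s.
Target frame: (31759/3) × (60) = 635180.
At 60 labels/s: frame 635180 → 02:56:26:20.

02:56:26:20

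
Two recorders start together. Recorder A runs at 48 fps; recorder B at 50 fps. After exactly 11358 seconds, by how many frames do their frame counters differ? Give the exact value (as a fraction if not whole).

A emits 48 × 11358 = 545184 frames; B emits 50 × 11358 = 567900.
Difference = 22716 frames; B is ahead of A.

22716 frames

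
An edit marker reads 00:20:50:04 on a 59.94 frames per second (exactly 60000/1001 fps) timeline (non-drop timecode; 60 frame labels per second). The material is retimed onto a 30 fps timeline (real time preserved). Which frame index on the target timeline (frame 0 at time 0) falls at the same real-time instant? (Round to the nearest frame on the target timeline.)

Source frame index: (0×3600 + 20×60 + 50) × 60 + 4 = 75004.
Real time: 75004 / (60000/1001) = 18769751/15000 s.
Target frame: (18769751/15000) × (30) = 18769751/500 ≈ 37539.502 → 37540.

frame 37540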